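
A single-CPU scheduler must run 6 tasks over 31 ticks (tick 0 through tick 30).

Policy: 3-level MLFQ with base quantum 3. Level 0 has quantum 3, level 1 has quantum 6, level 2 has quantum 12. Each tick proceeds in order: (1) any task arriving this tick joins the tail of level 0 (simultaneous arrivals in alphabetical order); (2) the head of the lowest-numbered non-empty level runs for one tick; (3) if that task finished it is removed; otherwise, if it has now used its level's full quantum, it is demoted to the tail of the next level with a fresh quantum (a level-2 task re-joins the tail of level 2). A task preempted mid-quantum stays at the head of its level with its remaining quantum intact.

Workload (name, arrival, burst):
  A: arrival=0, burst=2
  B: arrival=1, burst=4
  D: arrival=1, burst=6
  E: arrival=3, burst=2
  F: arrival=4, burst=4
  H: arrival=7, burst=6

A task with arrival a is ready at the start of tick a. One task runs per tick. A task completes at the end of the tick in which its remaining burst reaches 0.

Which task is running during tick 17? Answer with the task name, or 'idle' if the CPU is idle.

t=0: L0/L1/L2 = A/-/- → run A
t=1: L0/L1/L2 = ABD/-/- → run A
t=2: L0/L1/L2 = BD/-/- → run B
t=3: L0/L1/L2 = BDE/-/- → run B
t=4: L0/L1/L2 = BDEF/-/- → run B
t=5: L0/L1/L2 = DEF/B/- → run D
t=6: L0/L1/L2 = DEF/B/- → run D
t=7: L0/L1/L2 = DEFH/B/- → run D
t=8: L0/L1/L2 = EFH/BD/- → run E
t=9: L0/L1/L2 = EFH/BD/- → run E
t=10: L0/L1/L2 = FH/BD/- → run F
t=11: L0/L1/L2 = FH/BD/- → run F
t=12: L0/L1/L2 = FH/BD/- → run F
t=13: L0/L1/L2 = H/BDF/- → run H
t=14: L0/L1/L2 = H/BDF/- → run H
t=15: L0/L1/L2 = H/BDF/- → run H
t=16: L0/L1/L2 = -/BDFH/- → run B
t=17: L0/L1/L2 = -/DFH/- → run D
t=18: L0/L1/L2 = -/DFH/- → run D
t=19: L0/L1/L2 = -/DFH/- → run D
t=20: L0/L1/L2 = -/FH/- → run F
t=21: L0/L1/L2 = -/H/- → run H
t=22: L0/L1/L2 = -/H/- → run H
t=23: L0/L1/L2 = -/H/- → run H
t=24: (idle)
t=25: (idle)
t=26: (idle)
t=27: (idle)
t=28: (idle)
t=29: (idle)
t=30: (idle)

running at tick 17 = D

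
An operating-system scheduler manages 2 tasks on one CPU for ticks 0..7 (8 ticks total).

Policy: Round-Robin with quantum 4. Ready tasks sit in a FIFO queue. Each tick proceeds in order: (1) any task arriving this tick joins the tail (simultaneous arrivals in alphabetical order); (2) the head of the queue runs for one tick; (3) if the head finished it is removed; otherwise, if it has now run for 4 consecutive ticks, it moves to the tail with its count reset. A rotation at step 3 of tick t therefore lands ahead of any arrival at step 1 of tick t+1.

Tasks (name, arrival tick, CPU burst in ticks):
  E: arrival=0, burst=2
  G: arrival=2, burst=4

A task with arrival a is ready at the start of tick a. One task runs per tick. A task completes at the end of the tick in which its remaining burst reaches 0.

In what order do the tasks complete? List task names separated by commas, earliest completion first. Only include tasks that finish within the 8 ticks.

t=0: queue=[E] q_used=0 → run E
t=1: queue=[E] q_used=1 → run E
t=2: queue=[G] q_used=0 → run G
t=3: queue=[G] q_used=1 → run G
t=4: queue=[G] q_used=2 → run G
t=5: queue=[G] q_used=3 → run G
t=6: (idle)
t=7: (idle)

completion order = E, G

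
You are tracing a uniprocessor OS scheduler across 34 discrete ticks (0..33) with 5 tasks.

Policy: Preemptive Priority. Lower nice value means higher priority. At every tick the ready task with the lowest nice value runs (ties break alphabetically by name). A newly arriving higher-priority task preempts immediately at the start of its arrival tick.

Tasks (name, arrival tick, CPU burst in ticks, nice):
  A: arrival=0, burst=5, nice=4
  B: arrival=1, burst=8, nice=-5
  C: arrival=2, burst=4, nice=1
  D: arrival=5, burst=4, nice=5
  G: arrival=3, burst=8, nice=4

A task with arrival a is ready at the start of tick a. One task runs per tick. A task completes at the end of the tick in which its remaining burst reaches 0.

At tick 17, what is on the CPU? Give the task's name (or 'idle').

running at tick 17 = G

t=0: ready={A} → run A
t=1: ready={A,B} → run B
t=2: ready={A,B,C} → run B
t=3: ready={A,B,C,G} → run B
t=4: ready={A,B,C,G} → run B
t=5: ready={A,B,C,D,G} → run B
t=6: ready={A,B,C,D,G} → run B
t=7: ready={A,B,C,D,G} → run B
t=8: ready={A,B,C,D,G} → run B
t=9: ready={A,C,D,G} → run C
t=10: ready={A,C,D,G} → run C
t=11: ready={A,C,D,G} → run C
t=12: ready={A,C,D,G} → run C
t=13: ready={A,D,G} → run A
t=14: ready={A,D,G} → run A
t=15: ready={A,D,G} → run A
t=16: ready={A,D,G} → run A
t=17: ready={D,G} → run G
t=18: ready={D,G} → run G
t=19: ready={D,G} → run G
t=20: ready={D,G} → run G
t=21: ready={D,G} → run G
t=22: ready={D,G} → run G
t=23: ready={D,G} → run G
t=24: ready={D,G} → run G
t=25: ready={D} → run D
t=26: ready={D} → run D
t=27: ready={D} → run D
t=28: ready={D} → run D
t=29: (idle)
t=30: (idle)
t=31: (idle)
t=32: (idle)
t=33: (idle)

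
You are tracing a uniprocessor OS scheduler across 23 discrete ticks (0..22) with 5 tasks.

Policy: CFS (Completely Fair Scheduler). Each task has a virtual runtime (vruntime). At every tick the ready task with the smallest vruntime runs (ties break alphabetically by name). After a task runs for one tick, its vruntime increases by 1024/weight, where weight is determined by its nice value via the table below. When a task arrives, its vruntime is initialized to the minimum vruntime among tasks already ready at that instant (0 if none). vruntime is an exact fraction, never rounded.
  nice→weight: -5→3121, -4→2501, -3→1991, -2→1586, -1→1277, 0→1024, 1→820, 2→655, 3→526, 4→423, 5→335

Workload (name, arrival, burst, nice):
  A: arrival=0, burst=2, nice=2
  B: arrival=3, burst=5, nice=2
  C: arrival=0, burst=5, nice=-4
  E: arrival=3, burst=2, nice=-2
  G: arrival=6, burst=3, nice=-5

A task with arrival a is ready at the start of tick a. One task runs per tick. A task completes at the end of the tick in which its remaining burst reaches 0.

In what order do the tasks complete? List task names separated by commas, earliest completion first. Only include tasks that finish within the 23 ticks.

t=0: vr[A=0 C=0] → run A
t=1: vr[A=1024/655 C=0] → run C
t=2: vr[A=1024/655 C=1024/2501] → run C
t=3: vr[A=1024/655 B=2048/2501 C=2048/2501 E=2048/2501] → run B
t=4: vr[A=1024/655 B=3902464/1638155 C=2048/2501 E=2048/2501] → run C
t=5: vr[A=1024/655 B=3902464/1638155 C=3072/2501 E=2048/2501] → run E
t=6: vr[A=1024/655 B=3902464/1638155 C=3072/2501 E=47616/32513 G=3072/2501] → run C
t=7: vr[A=1024/655 B=3902464/1638155 C=4096/2501 E=47616/32513 G=3072/2501] → run G
t=8: vr[A=1024/655 B=3902464/1638155 C=4096/2501 E=47616/32513 G=12148736/7805621] → run E
t=9: vr[A=1024/655 B=3902464/1638155 C=4096/2501 G=12148736/7805621] → run G
t=10: vr[A=1024/655 B=3902464/1638155 C=4096/2501 G=14709760/7805621] → run A
t=11: vr[B=3902464/1638155 C=4096/2501 G=14709760/7805621] → run C
t=12: vr[B=3902464/1638155 G=14709760/7805621] → run G
t=13: vr[B=3902464/1638155] → run B
t=14: vr[B=6463488/1638155] → run B
t=15: vr[B=9024512/1638155] → run B
t=16: vr[B=11585536/1638155] → run B
t=17: (idle)
t=18: (idle)
t=19: (idle)
t=20: (idle)
t=21: (idle)
t=22: (idle)

completion order = E, A, C, G, B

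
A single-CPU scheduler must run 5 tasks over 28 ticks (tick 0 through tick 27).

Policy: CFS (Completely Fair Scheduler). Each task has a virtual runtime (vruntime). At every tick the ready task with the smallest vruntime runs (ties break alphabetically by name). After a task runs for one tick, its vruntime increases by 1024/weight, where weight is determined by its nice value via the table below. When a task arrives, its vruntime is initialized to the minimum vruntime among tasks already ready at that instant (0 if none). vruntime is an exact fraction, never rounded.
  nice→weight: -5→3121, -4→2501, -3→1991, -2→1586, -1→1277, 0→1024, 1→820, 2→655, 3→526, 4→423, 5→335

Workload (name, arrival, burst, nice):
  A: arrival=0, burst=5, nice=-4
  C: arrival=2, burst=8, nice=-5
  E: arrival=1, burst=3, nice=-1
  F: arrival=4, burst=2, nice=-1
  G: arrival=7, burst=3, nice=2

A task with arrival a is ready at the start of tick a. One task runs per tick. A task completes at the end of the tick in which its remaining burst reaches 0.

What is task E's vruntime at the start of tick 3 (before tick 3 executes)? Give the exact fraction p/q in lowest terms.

t=0: vr[A=0] → run A
t=1: vr[A=1024/2501 E=1024/2501] → run A
t=2: vr[A=2048/2501 C=1024/2501 E=1024/2501] → run C
t=3: vr[A=2048/2501 C=5756928/7805621 E=1024/2501] → run E
t=4: vr[A=2048/2501 C=5756928/7805621 E=3868672/3193777 F=5756928/7805621] → run C
t=5: vr[A=2048/2501 C=8317952/7805621 E=3868672/3193777 F=5756928/7805621] → run F
t=6: vr[A=2048/2501 C=8317952/7805621 E=3868672/3193777 F=15344552960/9967778017] → run A
t=7: vr[A=3072/2501 C=8317952/7805621 E=3868672/3193777 F=15344552960/9967778017 G=8317952/7805621] → run C
t=8: vr[A=3072/2501 C=10878976/7805621 E=3868672/3193777 F=15344552960/9967778017 G=8317952/7805621] → run G
t=9: vr[A=3072/2501 C=10878976/7805621 E=3868672/3193777 F=15344552960/9967778017 G=13441214464/5112681755] → run E
t=10: vr[A=3072/2501 C=10878976/7805621 E=6429696/3193777 F=15344552960/9967778017 G=13441214464/5112681755] → run A
t=11: vr[A=4096/2501 C=10878976/7805621 E=6429696/3193777 F=15344552960/9967778017 G=13441214464/5112681755] → run C
t=12: vr[A=4096/2501 C=13440000/7805621 E=6429696/3193777 F=15344552960/9967778017 G=13441214464/5112681755] → run F
t=13: vr[A=4096/2501 C=13440000/7805621 E=6429696/3193777 G=13441214464/5112681755] → run A
t=14: vr[C=13440000/7805621 E=6429696/3193777 G=13441214464/5112681755] → run C
t=15: vr[C=16001024/7805621 E=6429696/3193777 G=13441214464/5112681755] → run E
t=16: vr[C=16001024/7805621 G=13441214464/5112681755] → run C
t=17: vr[C=18562048/7805621 G=13441214464/5112681755] → run C
t=18: vr[C=21123072/7805621 G=13441214464/5112681755] → run G
t=19: vr[C=21123072/7805621 G=21434170368/5112681755] → run C
t=20: vr[G=21434170368/5112681755] → run G
t=21: (idle)
t=22: (idle)
t=23: (idle)
t=24: (idle)
t=25: (idle)
t=26: (idle)
t=27: (idle)

vruntime(E, start of tick 3) = 1024/2501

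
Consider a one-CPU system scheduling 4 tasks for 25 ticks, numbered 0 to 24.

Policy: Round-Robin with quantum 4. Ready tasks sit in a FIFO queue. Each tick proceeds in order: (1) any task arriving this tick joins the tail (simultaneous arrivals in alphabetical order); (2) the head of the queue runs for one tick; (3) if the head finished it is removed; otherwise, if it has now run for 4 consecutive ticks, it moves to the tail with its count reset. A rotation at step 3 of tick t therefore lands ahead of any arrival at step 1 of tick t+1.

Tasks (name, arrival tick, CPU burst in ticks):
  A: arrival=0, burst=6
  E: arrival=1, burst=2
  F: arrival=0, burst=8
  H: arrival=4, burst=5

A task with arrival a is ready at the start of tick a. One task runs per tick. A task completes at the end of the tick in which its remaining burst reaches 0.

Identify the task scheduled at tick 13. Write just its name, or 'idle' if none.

t=0: queue=[A,F] q_used=0 → run A
t=1: queue=[A,F,E] q_used=1 → run A
t=2: queue=[A,F,E] q_used=2 → run A
t=3: queue=[A,F,E] q_used=3 → run A
t=4: queue=[F,E,A,H] q_used=0 → run F
t=5: queue=[F,E,A,H] q_used=1 → run F
t=6: queue=[F,E,A,H] q_used=2 → run F
t=7: queue=[F,E,A,H] q_used=3 → run F
t=8: queue=[E,A,H,F] q_used=0 → run E
t=9: queue=[E,A,H,F] q_used=1 → run E
t=10: queue=[A,H,F] q_used=0 → run A
t=11: queue=[A,H,F] q_used=1 → run A
t=12: queue=[H,F] q_used=0 → run H
t=13: queue=[H,F] q_used=1 → run H
t=14: queue=[H,F] q_used=2 → run H
t=15: queue=[H,F] q_used=3 → run H
t=16: queue=[F,H] q_used=0 → run F
t=17: queue=[F,H] q_used=1 → run F
t=18: queue=[F,H] q_used=2 → run F
t=19: queue=[F,H] q_used=3 → run F
t=20: queue=[H] q_used=0 → run H
t=21: (idle)
t=22: (idle)
t=23: (idle)
t=24: (idle)

running at tick 13 = H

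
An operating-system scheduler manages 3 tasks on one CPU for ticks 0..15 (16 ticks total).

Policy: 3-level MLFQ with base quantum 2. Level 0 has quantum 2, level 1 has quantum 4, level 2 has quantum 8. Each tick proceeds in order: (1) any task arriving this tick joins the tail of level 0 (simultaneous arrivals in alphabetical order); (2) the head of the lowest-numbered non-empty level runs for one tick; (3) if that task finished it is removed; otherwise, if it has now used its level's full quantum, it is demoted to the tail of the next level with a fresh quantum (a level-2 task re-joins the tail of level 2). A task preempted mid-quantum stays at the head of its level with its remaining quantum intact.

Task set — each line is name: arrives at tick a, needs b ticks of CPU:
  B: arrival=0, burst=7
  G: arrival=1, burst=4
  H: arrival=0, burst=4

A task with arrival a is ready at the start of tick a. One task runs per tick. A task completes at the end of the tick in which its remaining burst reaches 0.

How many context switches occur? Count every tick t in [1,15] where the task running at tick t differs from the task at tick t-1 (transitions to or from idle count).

t=0: L0/L1/L2 = BH/-/- → run B
t=1: L0/L1/L2 = BHG/-/- → run B
t=2: L0/L1/L2 = HG/B/- → run H
t=3: L0/L1/L2 = HG/B/- → run H
t=4: L0/L1/L2 = G/BH/- → run G
t=5: L0/L1/L2 = G/BH/- → run G
t=6: L0/L1/L2 = -/BHG/- → run B
t=7: L0/L1/L2 = -/BHG/- → run B
t=8: L0/L1/L2 = -/BHG/- → run B
t=9: L0/L1/L2 = -/BHG/- → run B
t=10: L0/L1/L2 = -/HG/B → run H
t=11: L0/L1/L2 = -/HG/B → run H
t=12: L0/L1/L2 = -/G/B → run G
t=13: L0/L1/L2 = -/G/B → run G
t=14: L0/L1/L2 = -/-/B → run B
t=15: (idle)

context switches = 7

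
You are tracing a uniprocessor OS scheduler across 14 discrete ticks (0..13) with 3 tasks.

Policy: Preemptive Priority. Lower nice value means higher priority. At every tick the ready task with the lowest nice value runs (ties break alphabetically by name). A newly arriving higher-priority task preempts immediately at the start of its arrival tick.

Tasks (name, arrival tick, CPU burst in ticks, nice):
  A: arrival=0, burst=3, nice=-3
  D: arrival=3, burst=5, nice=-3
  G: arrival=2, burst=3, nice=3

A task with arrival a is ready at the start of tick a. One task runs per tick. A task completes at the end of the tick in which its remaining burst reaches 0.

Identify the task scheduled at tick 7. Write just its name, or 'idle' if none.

t=0: ready={A} → run A
t=1: ready={A} → run A
t=2: ready={A,G} → run A
t=3: ready={D,G} → run D
t=4: ready={D,G} → run D
t=5: ready={D,G} → run D
t=6: ready={D,G} → run D
t=7: ready={D,G} → run D
t=8: ready={G} → run G
t=9: ready={G} → run G
t=10: ready={G} → run G
t=11: (idle)
t=12: (idle)
t=13: (idle)

running at tick 7 = D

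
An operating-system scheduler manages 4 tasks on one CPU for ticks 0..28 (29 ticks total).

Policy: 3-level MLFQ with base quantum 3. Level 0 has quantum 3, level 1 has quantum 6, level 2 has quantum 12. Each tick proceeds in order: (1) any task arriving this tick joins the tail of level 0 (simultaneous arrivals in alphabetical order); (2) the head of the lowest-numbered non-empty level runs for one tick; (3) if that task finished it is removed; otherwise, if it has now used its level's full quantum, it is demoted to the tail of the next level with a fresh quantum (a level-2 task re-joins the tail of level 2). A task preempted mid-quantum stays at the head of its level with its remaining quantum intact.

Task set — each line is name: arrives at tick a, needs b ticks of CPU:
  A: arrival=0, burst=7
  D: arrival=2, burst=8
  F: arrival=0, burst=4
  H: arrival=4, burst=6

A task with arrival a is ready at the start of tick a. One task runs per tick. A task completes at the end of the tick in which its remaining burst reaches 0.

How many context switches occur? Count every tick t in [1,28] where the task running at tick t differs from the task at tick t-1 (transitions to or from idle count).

context switches = 8

t=0: L0/L1/L2 = AF/-/- → run A
t=1: L0/L1/L2 = AF/-/- → run A
t=2: L0/L1/L2 = AFD/-/- → run A
t=3: L0/L1/L2 = FD/A/- → run F
t=4: L0/L1/L2 = FDH/A/- → run F
t=5: L0/L1/L2 = FDH/A/- → run F
t=6: L0/L1/L2 = DH/AF/- → run D
t=7: L0/L1/L2 = DH/AF/- → run D
t=8: L0/L1/L2 = DH/AF/- → run D
t=9: L0/L1/L2 = H/AFD/- → run H
t=10: L0/L1/L2 = H/AFD/- → run H
t=11: L0/L1/L2 = H/AFD/- → run H
t=12: L0/L1/L2 = -/AFDH/- → run A
t=13: L0/L1/L2 = -/AFDH/- → run A
t=14: L0/L1/L2 = -/AFDH/- → run A
t=15: L0/L1/L2 = -/AFDH/- → run A
t=16: L0/L1/L2 = -/FDH/- → run F
t=17: L0/L1/L2 = -/DH/- → run D
t=18: L0/L1/L2 = -/DH/- → run D
t=19: L0/L1/L2 = -/DH/- → run D
t=20: L0/L1/L2 = -/DH/- → run D
t=21: L0/L1/L2 = -/DH/- → run D
t=22: L0/L1/L2 = -/H/- → run H
t=23: L0/L1/L2 = -/H/- → run H
t=24: L0/L1/L2 = -/H/- → run H
t=25: (idle)
t=26: (idle)
t=27: (idle)
t=28: (idle)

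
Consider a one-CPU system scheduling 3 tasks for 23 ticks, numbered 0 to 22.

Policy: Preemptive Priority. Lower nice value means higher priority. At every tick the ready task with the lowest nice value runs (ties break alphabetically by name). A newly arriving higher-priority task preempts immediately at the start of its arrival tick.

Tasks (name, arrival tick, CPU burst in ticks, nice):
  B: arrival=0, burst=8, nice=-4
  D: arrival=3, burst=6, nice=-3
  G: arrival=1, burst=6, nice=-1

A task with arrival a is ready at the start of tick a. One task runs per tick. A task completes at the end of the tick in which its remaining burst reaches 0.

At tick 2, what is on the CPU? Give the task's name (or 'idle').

t=0: ready={B} → run B
t=1: ready={B,G} → run B
t=2: ready={B,G} → run B
t=3: ready={B,D,G} → run B
t=4: ready={B,D,G} → run B
t=5: ready={B,D,G} → run B
t=6: ready={B,D,G} → run B
t=7: ready={B,D,G} → run B
t=8: ready={D,G} → run D
t=9: ready={D,G} → run D
t=10: ready={D,G} → run D
t=11: ready={D,G} → run D
t=12: ready={D,G} → run D
t=13: ready={D,G} → run D
t=14: ready={G} → run G
t=15: ready={G} → run G
t=16: ready={G} → run G
t=17: ready={G} → run G
t=18: ready={G} → run G
t=19: ready={G} → run G
t=20: (idle)
t=21: (idle)
t=22: (idle)

running at tick 2 = B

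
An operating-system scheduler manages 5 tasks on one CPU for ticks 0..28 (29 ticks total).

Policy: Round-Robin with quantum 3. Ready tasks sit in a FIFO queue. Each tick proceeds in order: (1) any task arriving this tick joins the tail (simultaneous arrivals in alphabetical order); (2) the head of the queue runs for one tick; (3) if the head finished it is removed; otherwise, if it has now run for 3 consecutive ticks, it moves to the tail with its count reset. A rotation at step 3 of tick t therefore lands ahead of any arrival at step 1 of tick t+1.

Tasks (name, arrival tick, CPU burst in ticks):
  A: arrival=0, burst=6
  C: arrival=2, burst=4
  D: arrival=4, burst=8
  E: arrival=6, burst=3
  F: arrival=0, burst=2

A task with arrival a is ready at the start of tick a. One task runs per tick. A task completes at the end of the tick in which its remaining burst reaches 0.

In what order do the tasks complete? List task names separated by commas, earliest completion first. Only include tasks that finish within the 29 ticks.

completion order = F, A, E, C, D

t=0: queue=[A,F] q_used=0 → run A
t=1: queue=[A,F] q_used=1 → run A
t=2: queue=[A,F,C] q_used=2 → run A
t=3: queue=[F,C,A] q_used=0 → run F
t=4: queue=[F,C,A,D] q_used=1 → run F
t=5: queue=[C,A,D] q_used=0 → run C
t=6: queue=[C,A,D,E] q_used=1 → run C
t=7: queue=[C,A,D,E] q_used=2 → run C
t=8: queue=[A,D,E,C] q_used=0 → run A
t=9: queue=[A,D,E,C] q_used=1 → run A
t=10: queue=[A,D,E,C] q_used=2 → run A
t=11: queue=[D,E,C] q_used=0 → run D
t=12: queue=[D,E,C] q_used=1 → run D
t=13: queue=[D,E,C] q_used=2 → run D
t=14: queue=[E,C,D] q_used=0 → run E
t=15: queue=[E,C,D] q_used=1 → run E
t=16: queue=[E,C,D] q_used=2 → run E
t=17: queue=[C,D] q_used=0 → run C
t=18: queue=[D] q_used=0 → run D
t=19: queue=[D] q_used=1 → run D
t=20: queue=[D] q_used=2 → run D
t=21: queue=[D] q_used=0 → run D
t=22: queue=[D] q_used=1 → run D
t=23: (idle)
t=24: (idle)
t=25: (idle)
t=26: (idle)
t=27: (idle)
t=28: (idle)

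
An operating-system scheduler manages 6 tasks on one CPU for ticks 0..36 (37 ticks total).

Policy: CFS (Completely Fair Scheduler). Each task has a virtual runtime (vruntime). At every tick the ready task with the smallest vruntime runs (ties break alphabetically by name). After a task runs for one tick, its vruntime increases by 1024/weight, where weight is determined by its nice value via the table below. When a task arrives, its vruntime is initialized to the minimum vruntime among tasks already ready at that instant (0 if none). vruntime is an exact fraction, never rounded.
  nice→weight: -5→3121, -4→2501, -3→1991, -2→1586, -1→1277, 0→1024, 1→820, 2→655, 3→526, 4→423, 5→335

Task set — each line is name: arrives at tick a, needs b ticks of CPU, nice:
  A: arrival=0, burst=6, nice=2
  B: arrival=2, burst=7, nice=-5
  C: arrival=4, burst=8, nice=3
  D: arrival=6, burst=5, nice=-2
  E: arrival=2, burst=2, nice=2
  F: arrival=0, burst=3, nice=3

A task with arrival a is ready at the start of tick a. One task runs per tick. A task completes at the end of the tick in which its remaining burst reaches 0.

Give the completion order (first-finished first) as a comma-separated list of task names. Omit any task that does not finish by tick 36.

t=0: vr[A=0 F=0] → run A
t=1: vr[A=1024/655 F=0] → run F
t=2: vr[A=1024/655 B=1024/655 E=1024/655 F=512/263] → run A
t=3: vr[A=2048/655 B=1024/655 E=1024/655 F=512/263] → run B
t=4: vr[A=2048/655 B=3866624/2044255 C=1024/655 E=1024/655 F=512/263] → run C
t=5: vr[A=2048/655 B=3866624/2044255 C=604672/172265 E=1024/655 F=512/263] → run E
t=6: vr[A=2048/655 B=3866624/2044255 C=604672/172265 D=3866624/2044255 E=2048/655 F=512/263] → run B
t=7: vr[A=2048/655 B=4537344/2044255 C=604672/172265 D=3866624/2044255 E=2048/655 F=512/263] → run D
t=8: vr[A=2048/655 B=4537344/2044255 C=604672/172265 D=4112891392/1621094215 E=2048/655 F=512/263] → run F
t=9: vr[A=2048/655 B=4537344/2044255 C=604672/172265 D=4112891392/1621094215 E=2048/655 F=1024/263] → run B
t=10: vr[A=2048/655 B=5208064/2044255 C=604672/172265 D=4112891392/1621094215 E=2048/655 F=1024/263] → run D
t=11: vr[A=2048/655 B=5208064/2044255 C=604672/172265 D=5159549952/1621094215 E=2048/655 F=1024/263] → run B
t=12: vr[A=2048/655 B=5878784/2044255 C=604672/172265 D=5159549952/1621094215 E=2048/655 F=1024/263] → run B
t=13: vr[A=2048/655 B=6549504/2044255 C=604672/172265 D=5159549952/1621094215 E=2048/655 F=1024/263] → run A
t=14: vr[A=3072/655 B=6549504/2044255 C=604672/172265 D=5159549952/1621094215 E=2048/655 F=1024/263] → run E
t=15: vr[A=3072/655 B=6549504/2044255 C=604672/172265 D=5159549952/1621094215 F=1024/263] → run D
t=16: vr[A=3072/655 B=6549504/2044255 C=604672/172265 D=6206208512/1621094215 F=1024/263] → run B
t=17: vr[A=3072/655 B=7220224/2044255 C=604672/172265 D=6206208512/1621094215 F=1024/263] → run C
t=18: vr[A=3072/655 B=7220224/2044255 C=940032/172265 D=6206208512/1621094215 F=1024/263] → run B
t=19: vr[A=3072/655 C=940032/172265 D=6206208512/1621094215 F=1024/263] → run D
t=20: vr[A=3072/655 C=940032/172265 D=7252867072/1621094215 F=1024/263] → run F
t=21: vr[A=3072/655 C=940032/172265 D=7252867072/1621094215] → run D
t=22: vr[A=3072/655 C=940032/172265] → run A
t=23: vr[A=4096/655 C=940032/172265] → run C
t=24: vr[A=4096/655 C=1275392/172265] → run A
t=25: vr[A=1024/131 C=1275392/172265] → run C
t=26: vr[A=1024/131 C=1610752/172265] → run A
t=27: vr[C=1610752/172265] → run C
t=28: vr[C=1946112/172265] → run C
t=29: vr[C=2281472/172265] → run C
t=30: vr[C=2616832/172265] → run C
t=31: (idle)
t=32: (idle)
t=33: (idle)
t=34: (idle)
t=35: (idle)
t=36: (idle)

completion order = E, B, F, D, A, C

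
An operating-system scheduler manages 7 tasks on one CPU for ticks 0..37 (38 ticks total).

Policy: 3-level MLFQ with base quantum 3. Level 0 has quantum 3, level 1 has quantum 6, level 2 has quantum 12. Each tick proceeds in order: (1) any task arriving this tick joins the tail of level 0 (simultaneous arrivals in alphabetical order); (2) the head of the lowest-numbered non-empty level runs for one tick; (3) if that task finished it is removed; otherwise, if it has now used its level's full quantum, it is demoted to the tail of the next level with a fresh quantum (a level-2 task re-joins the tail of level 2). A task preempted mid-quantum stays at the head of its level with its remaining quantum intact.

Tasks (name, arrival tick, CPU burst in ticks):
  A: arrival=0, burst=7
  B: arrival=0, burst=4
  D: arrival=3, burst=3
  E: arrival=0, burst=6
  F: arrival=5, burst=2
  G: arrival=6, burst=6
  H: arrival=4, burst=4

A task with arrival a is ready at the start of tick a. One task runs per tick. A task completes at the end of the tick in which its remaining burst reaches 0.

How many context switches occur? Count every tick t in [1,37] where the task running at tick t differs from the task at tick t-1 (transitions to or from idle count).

context switches = 12

t=0: L0/L1/L2 = ABE/-/- → run A
t=1: L0/L1/L2 = ABE/-/- → run A
t=2: L0/L1/L2 = ABE/-/- → run A
t=3: L0/L1/L2 = BED/A/- → run B
t=4: L0/L1/L2 = BEDH/A/- → run B
t=5: L0/L1/L2 = BEDHF/A/- → run B
t=6: L0/L1/L2 = EDHFG/AB/- → run E
t=7: L0/L1/L2 = EDHFG/AB/- → run E
t=8: L0/L1/L2 = EDHFG/AB/- → run E
t=9: L0/L1/L2 = DHFG/ABE/- → run D
t=10: L0/L1/L2 = DHFG/ABE/- → run D
t=11: L0/L1/L2 = DHFG/ABE/- → run D
t=12: L0/L1/L2 = HFG/ABE/- → run H
t=13: L0/L1/L2 = HFG/ABE/- → run H
t=14: L0/L1/L2 = HFG/ABE/- → run H
t=15: L0/L1/L2 = FG/ABEH/- → run F
t=16: L0/L1/L2 = FG/ABEH/- → run F
t=17: L0/L1/L2 = G/ABEH/- → run G
t=18: L0/L1/L2 = G/ABEH/- → run G
t=19: L0/L1/L2 = G/ABEH/- → run G
t=20: L0/L1/L2 = -/ABEHG/- → run A
t=21: L0/L1/L2 = -/ABEHG/- → run A
t=22: L0/L1/L2 = -/ABEHG/- → run A
t=23: L0/L1/L2 = -/ABEHG/- → run A
t=24: L0/L1/L2 = -/BEHG/- → run B
t=25: L0/L1/L2 = -/EHG/- → run E
t=26: L0/L1/L2 = -/EHG/- → run E
t=27: L0/L1/L2 = -/EHG/- → run E
t=28: L0/L1/L2 = -/HG/- → run H
t=29: L0/L1/L2 = -/G/- → run G
t=30: L0/L1/L2 = -/G/- → run G
t=31: L0/L1/L2 = -/G/- → run G
t=32: (idle)
t=33: (idle)
t=34: (idle)
t=35: (idle)
t=36: (idle)
t=37: (idle)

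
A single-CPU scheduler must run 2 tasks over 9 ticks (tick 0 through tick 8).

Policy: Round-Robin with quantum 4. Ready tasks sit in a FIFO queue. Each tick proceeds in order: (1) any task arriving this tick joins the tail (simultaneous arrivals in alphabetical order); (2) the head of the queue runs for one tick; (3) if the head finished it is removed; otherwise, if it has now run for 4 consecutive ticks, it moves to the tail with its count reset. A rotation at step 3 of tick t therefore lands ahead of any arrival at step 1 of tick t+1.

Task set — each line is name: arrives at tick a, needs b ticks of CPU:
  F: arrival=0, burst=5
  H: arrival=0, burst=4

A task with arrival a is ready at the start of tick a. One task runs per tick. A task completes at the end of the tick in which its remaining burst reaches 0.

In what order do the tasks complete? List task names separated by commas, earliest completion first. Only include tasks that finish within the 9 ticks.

t=0: queue=[F,H] q_used=0 → run F
t=1: queue=[F,H] q_used=1 → run F
t=2: queue=[F,H] q_used=2 → run F
t=3: queue=[F,H] q_used=3 → run F
t=4: queue=[H,F] q_used=0 → run H
t=5: queue=[H,F] q_used=1 → run H
t=6: queue=[H,F] q_used=2 → run H
t=7: queue=[H,F] q_used=3 → run H
t=8: queue=[F] q_used=0 → run F

completion order = H, F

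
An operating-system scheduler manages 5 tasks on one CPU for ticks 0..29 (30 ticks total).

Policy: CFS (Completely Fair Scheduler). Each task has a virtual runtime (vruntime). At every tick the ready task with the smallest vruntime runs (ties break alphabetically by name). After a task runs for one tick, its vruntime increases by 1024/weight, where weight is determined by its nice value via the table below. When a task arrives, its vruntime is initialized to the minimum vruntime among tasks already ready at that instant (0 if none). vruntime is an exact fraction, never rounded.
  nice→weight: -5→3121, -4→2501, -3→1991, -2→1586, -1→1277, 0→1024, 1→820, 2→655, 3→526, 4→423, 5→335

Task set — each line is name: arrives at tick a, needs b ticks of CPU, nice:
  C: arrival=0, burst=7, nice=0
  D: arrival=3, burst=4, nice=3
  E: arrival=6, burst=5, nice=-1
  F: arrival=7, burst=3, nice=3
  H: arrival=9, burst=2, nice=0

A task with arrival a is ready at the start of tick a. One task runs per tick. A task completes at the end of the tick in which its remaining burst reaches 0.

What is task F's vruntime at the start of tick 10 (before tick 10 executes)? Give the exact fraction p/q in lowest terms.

vruntime(F, start of tick 10) = 1813/263

t=0: vr[C=0] → run C
t=1: vr[C=1] → run C
t=2: vr[C=2] → run C
t=3: vr[C=3 D=3] → run C
t=4: vr[C=4 D=3] → run D
t=5: vr[C=4 D=1301/263] → run C
t=6: vr[C=5 D=1301/263 E=1301/263] → run D
t=7: vr[C=5 D=1813/263 E=1301/263 F=1301/263] → run E
t=8: vr[C=5 D=1813/263 E=1930689/335851 F=1301/263] → run F
t=9: vr[C=5 D=1813/263 E=1930689/335851 F=1813/263 H=5] → run C
t=10: vr[C=6 D=1813/263 E=1930689/335851 F=1813/263 H=5] → run H
t=11: vr[C=6 D=1813/263 E=1930689/335851 F=1813/263 H=6] → run E
t=12: vr[C=6 D=1813/263 E=2200001/335851 F=1813/263 H=6] → run C
t=13: vr[D=1813/263 E=2200001/335851 F=1813/263 H=6] → run H
t=14: vr[D=1813/263 E=2200001/335851 F=1813/263] → run E
t=15: vr[D=1813/263 E=2469313/335851 F=1813/263] → run D
t=16: vr[D=2325/263 E=2469313/335851 F=1813/263] → run F
t=17: vr[D=2325/263 E=2469313/335851 F=2325/263] → run E
t=18: vr[D=2325/263 E=2738625/335851 F=2325/263] → run E
t=19: vr[D=2325/263 F=2325/263] → run D
t=20: vr[F=2325/263] → run F
t=21: (idle)
t=22: (idle)
t=23: (idle)
t=24: (idle)
t=25: (idle)
t=26: (idle)
t=27: (idle)
t=28: (idle)
t=29: (idle)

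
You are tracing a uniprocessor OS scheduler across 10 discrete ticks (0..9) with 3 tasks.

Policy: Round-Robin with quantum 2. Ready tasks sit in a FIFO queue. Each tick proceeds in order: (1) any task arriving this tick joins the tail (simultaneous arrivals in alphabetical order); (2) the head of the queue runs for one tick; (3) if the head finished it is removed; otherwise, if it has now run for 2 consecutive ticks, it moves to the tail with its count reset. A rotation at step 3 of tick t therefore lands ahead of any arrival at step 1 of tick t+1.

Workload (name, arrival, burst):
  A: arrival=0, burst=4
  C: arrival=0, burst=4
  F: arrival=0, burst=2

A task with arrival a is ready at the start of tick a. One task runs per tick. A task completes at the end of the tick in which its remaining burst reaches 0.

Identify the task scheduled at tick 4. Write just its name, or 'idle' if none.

running at tick 4 = F

t=0: queue=[A,C,F] q_used=0 → run A
t=1: queue=[A,C,F] q_used=1 → run A
t=2: queue=[C,F,A] q_used=0 → run C
t=3: queue=[C,F,A] q_used=1 → run C
t=4: queue=[F,A,C] q_used=0 → run F
t=5: queue=[F,A,C] q_used=1 → run F
t=6: queue=[A,C] q_used=0 → run A
t=7: queue=[A,C] q_used=1 → run A
t=8: queue=[C] q_used=0 → run C
t=9: queue=[C] q_used=1 → run C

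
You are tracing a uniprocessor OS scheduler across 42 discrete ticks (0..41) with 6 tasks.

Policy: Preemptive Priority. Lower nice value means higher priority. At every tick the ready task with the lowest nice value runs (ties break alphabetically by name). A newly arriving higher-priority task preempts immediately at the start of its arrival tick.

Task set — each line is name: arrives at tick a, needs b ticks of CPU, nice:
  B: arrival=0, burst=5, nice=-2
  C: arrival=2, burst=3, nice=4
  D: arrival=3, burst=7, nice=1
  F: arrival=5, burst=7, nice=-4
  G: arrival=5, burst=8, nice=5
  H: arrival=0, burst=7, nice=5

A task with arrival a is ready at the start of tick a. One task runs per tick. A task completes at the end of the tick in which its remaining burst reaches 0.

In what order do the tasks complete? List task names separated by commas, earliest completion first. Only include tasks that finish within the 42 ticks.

completion order = B, F, D, C, G, H

t=0: ready={B,H} → run B
t=1: ready={B,H} → run B
t=2: ready={B,C,H} → run B
t=3: ready={B,C,D,H} → run B
t=4: ready={B,C,D,H} → run B
t=5: ready={C,D,F,G,H} → run F
t=6: ready={C,D,F,G,H} → run F
t=7: ready={C,D,F,G,H} → run F
t=8: ready={C,D,F,G,H} → run F
t=9: ready={C,D,F,G,H} → run F
t=10: ready={C,D,F,G,H} → run F
t=11: ready={C,D,F,G,H} → run F
t=12: ready={C,D,G,H} → run D
t=13: ready={C,D,G,H} → run D
t=14: ready={C,D,G,H} → run D
t=15: ready={C,D,G,H} → run D
t=16: ready={C,D,G,H} → run D
t=17: ready={C,D,G,H} → run D
t=18: ready={C,D,G,H} → run D
t=19: ready={C,G,H} → run C
t=20: ready={C,G,H} → run C
t=21: ready={C,G,H} → run C
t=22: ready={G,H} → run G
t=23: ready={G,H} → run G
t=24: ready={G,H} → run G
t=25: ready={G,H} → run G
t=26: ready={G,H} → run G
t=27: ready={G,H} → run G
t=28: ready={G,H} → run G
t=29: ready={G,H} → run G
t=30: ready={H} → run H
t=31: ready={H} → run H
t=32: ready={H} → run H
t=33: ready={H} → run H
t=34: ready={H} → run H
t=35: ready={H} → run H
t=36: ready={H} → run H
t=37: (idle)
t=38: (idle)
t=39: (idle)
t=40: (idle)
t=41: (idle)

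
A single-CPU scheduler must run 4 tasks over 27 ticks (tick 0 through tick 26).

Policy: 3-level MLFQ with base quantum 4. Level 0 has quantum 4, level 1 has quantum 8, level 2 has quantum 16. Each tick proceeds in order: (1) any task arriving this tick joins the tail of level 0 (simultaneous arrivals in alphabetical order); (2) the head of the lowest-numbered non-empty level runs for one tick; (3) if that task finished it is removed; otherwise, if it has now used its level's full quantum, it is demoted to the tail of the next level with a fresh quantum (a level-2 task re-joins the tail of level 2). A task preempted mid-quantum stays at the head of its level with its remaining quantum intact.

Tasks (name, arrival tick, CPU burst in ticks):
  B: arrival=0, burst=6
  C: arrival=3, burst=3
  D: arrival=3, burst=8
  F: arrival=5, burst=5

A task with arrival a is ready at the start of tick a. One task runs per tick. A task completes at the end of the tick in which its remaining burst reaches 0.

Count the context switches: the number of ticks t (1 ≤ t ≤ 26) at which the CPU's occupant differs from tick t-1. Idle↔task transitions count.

t=0: L0/L1/L2 = B/-/- → run B
t=1: L0/L1/L2 = B/-/- → run B
t=2: L0/L1/L2 = B/-/- → run B
t=3: L0/L1/L2 = BCD/-/- → run B
t=4: L0/L1/L2 = CD/B/- → run C
t=5: L0/L1/L2 = CDF/B/- → run C
t=6: L0/L1/L2 = CDF/B/- → run C
t=7: L0/L1/L2 = DF/B/- → run D
t=8: L0/L1/L2 = DF/B/- → run D
t=9: L0/L1/L2 = DF/B/- → run D
t=10: L0/L1/L2 = DF/B/- → run D
t=11: L0/L1/L2 = F/BD/- → run F
t=12: L0/L1/L2 = F/BD/- → run F
t=13: L0/L1/L2 = F/BD/- → run F
t=14: L0/L1/L2 = F/BD/- → run F
t=15: L0/L1/L2 = -/BDF/- → run B
t=16: L0/L1/L2 = -/BDF/- → run B
t=17: L0/L1/L2 = -/DF/- → run D
t=18: L0/L1/L2 = -/DF/- → run D
t=19: L0/L1/L2 = -/DF/- → run D
t=20: L0/L1/L2 = -/DF/- → run D
t=21: L0/L1/L2 = -/F/- → run F
t=22: (idle)
t=23: (idle)
t=24: (idle)
t=25: (idle)
t=26: (idle)

context switches = 7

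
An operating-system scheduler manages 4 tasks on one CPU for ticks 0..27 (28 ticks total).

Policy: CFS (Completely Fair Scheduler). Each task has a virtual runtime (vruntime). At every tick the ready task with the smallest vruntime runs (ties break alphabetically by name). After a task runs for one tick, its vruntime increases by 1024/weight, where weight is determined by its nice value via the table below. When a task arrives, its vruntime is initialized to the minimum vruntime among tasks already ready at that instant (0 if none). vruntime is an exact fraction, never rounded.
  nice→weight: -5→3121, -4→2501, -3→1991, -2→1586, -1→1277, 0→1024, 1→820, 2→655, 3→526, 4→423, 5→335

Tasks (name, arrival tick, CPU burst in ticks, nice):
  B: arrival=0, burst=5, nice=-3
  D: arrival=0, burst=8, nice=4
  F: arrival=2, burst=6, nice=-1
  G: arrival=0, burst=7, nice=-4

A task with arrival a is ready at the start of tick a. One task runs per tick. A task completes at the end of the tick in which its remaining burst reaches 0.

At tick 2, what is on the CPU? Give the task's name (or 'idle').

running at tick 2 = F

t=0: vr[B=0 D=0 G=0] → run B
t=1: vr[B=1024/1991 D=0 G=0] → run D
t=2: vr[B=1024/1991 D=1024/423 F=0 G=0] → run F
t=3: vr[B=1024/1991 D=1024/423 F=1024/1277 G=0] → run G
t=4: vr[B=1024/1991 D=1024/423 F=1024/1277 G=1024/2501] → run G
t=5: vr[B=1024/1991 D=1024/423 F=1024/1277 G=2048/2501] → run B
t=6: vr[B=2048/1991 D=1024/423 F=1024/1277 G=2048/2501] → run F
t=7: vr[B=2048/1991 D=1024/423 F=2048/1277 G=2048/2501] → run G
t=8: vr[B=2048/1991 D=1024/423 F=2048/1277 G=3072/2501] → run B
t=9: vr[B=3072/1991 D=1024/423 F=2048/1277 G=3072/2501] → run G
t=10: vr[B=3072/1991 D=1024/423 F=2048/1277 G=4096/2501] → run B
t=11: vr[B=4096/1991 D=1024/423 F=2048/1277 G=4096/2501] → run F
t=12: vr[B=4096/1991 D=1024/423 F=3072/1277 G=4096/2501] → run G
t=13: vr[B=4096/1991 D=1024/423 F=3072/1277 G=5120/2501] → run G
t=14: vr[B=4096/1991 D=1024/423 F=3072/1277 G=6144/2501] → run B
t=15: vr[D=1024/423 F=3072/1277 G=6144/2501] → run F
t=16: vr[D=1024/423 F=4096/1277 G=6144/2501] → run D
t=17: vr[D=2048/423 F=4096/1277 G=6144/2501] → run G
t=18: vr[D=2048/423 F=4096/1277] → run F
t=19: vr[D=2048/423 F=5120/1277] → run F
t=20: vr[D=2048/423] → run D
t=21: vr[D=1024/141] → run D
t=22: vr[D=4096/423] → run D
t=23: vr[D=5120/423] → run D
t=24: vr[D=2048/141] → run D
t=25: vr[D=7168/423] → run D
t=26: (idle)
t=27: (idle)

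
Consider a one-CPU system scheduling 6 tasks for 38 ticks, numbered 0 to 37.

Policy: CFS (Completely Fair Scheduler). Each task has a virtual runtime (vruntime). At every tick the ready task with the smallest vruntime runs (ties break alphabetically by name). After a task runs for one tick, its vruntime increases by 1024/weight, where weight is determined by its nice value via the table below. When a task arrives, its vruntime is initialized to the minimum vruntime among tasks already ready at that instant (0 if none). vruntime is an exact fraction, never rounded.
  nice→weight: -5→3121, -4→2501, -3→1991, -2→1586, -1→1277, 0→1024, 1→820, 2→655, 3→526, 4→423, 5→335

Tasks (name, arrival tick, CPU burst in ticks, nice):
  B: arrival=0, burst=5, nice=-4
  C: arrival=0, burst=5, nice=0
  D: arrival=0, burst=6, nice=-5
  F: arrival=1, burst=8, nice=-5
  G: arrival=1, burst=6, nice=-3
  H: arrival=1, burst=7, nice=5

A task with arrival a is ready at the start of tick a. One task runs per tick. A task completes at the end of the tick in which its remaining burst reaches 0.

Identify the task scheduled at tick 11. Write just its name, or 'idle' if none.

running at tick 11 = F

t=0: vr[B=0 C=0 D=0] → run B
t=1: vr[B=1024/2501 C=0 D=0 F=0 G=0 H=0] → run C
t=2: vr[B=1024/2501 C=1 D=0 F=0 G=0 H=0] → run D
t=3: vr[B=1024/2501 C=1 D=1024/3121 F=0 G=0 H=0] → run F
t=4: vr[B=1024/2501 C=1 D=1024/3121 F=1024/3121 G=0 H=0] → run G
t=5: vr[B=1024/2501 C=1 D=1024/3121 F=1024/3121 G=1024/1991 H=0] → run H
t=6: vr[B=1024/2501 C=1 D=1024/3121 F=1024/3121 G=1024/1991 H=1024/335] → run D
t=7: vr[B=1024/2501 C=1 D=2048/3121 F=1024/3121 G=1024/1991 H=1024/335] → run F
t=8: vr[B=1024/2501 C=1 D=2048/3121 F=2048/3121 G=1024/1991 H=1024/335] → run B
t=9: vr[B=2048/2501 C=1 D=2048/3121 F=2048/3121 G=1024/1991 H=1024/335] → run G
t=10: vr[B=2048/2501 C=1 D=2048/3121 F=2048/3121 G=2048/1991 H=1024/335] → run D
t=11: vr[B=2048/2501 C=1 D=3072/3121 F=2048/3121 G=2048/1991 H=1024/335] → run F
t=12: vr[B=2048/2501 C=1 D=3072/3121 F=3072/3121 G=2048/1991 H=1024/335] → run B
t=13: vr[B=3072/2501 C=1 D=3072/3121 F=3072/3121 G=2048/1991 H=1024/335] → run D
t=14: vr[B=3072/2501 C=1 D=4096/3121 F=3072/3121 G=2048/1991 H=1024/335] → run F
t=15: vr[B=3072/2501 C=1 D=4096/3121 F=4096/3121 G=2048/1991 H=1024/335] → run C
t=16: vr[B=3072/2501 C=2 D=4096/3121 F=4096/3121 G=2048/1991 H=1024/335] → run G
t=17: vr[B=3072/2501 C=2 D=4096/3121 F=4096/3121 G=3072/1991 H=1024/335] → run B
t=18: vr[B=4096/2501 C=2 D=4096/3121 F=4096/3121 G=3072/1991 H=1024/335] → run D
t=19: vr[B=4096/2501 C=2 D=5120/3121 F=4096/3121 G=3072/1991 H=1024/335] → run F
t=20: vr[B=4096/2501 C=2 D=5120/3121 F=5120/3121 G=3072/1991 H=1024/335] → run G
t=21: vr[B=4096/2501 C=2 D=5120/3121 F=5120/3121 G=4096/1991 H=1024/335] → run B
t=22: vr[C=2 D=5120/3121 F=5120/3121 G=4096/1991 H=1024/335] → run D
t=23: vr[C=2 F=5120/3121 G=4096/1991 H=1024/335] → run F
t=24: vr[C=2 F=6144/3121 G=4096/1991 H=1024/335] → run F
t=25: vr[C=2 F=7168/3121 G=4096/1991 H=1024/335] → run C
t=26: vr[C=3 F=7168/3121 G=4096/1991 H=1024/335] → run G
t=27: vr[C=3 F=7168/3121 G=5120/1991 H=1024/335] → run F
t=28: vr[C=3 G=5120/1991 H=1024/335] → run G
t=29: vr[C=3 H=1024/335] → run C
t=30: vr[C=4 H=1024/335] → run H
t=31: vr[C=4 H=2048/335] → run C
t=32: vr[H=2048/335] → run H
t=33: vr[H=3072/335] → run H
t=34: vr[H=4096/335] → run H
t=35: vr[H=1024/67] → run H
t=36: vr[H=6144/335] → run H
t=37: (idle)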